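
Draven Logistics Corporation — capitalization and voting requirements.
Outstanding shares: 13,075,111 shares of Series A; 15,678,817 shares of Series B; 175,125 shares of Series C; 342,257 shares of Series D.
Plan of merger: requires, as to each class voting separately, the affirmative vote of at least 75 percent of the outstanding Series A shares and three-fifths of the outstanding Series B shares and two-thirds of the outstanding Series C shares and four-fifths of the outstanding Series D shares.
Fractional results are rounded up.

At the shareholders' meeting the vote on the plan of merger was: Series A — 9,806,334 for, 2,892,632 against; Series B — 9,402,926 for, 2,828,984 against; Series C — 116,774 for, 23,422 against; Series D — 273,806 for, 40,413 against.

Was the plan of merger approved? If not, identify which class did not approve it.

Series A: 3/4 of 13075111 = 9806333.25, rounded up to 9806334; 9,806,334 required, 9,806,334 in favor — approved.
Series B: 3/5 of 15678817 = 9407290.20, rounded up to 9407291; 9,407,291 required, 9,402,926 in favor — not approved.
Series C: 2/3 of 175125 = 116750; 116,750 required, 116,774 in favor — approved.
Series D: 4/5 of 342257 = 273805.60, rounded up to 273806; 273,806 required, 273,806 in favor — approved.

Not approved — the Series B shares did not give the required vote.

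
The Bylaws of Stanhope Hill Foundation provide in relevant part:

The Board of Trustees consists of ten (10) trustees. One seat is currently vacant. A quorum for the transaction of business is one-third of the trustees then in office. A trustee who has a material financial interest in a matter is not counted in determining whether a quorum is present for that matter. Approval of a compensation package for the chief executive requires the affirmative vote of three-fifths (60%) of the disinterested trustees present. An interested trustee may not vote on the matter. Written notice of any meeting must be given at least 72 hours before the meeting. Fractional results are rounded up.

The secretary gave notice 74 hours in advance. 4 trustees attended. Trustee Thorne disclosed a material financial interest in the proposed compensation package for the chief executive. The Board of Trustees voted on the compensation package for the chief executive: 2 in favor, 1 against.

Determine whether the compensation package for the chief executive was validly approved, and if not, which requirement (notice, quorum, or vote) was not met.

Notice: 74 hours given; 72 required (74 ≥ 72). Satisfied.
Quorum: 4 present, but the 1 interested trustee does not count, leaving 3. Quorum is 3. Satisfied.
Vote: the compensation package for the chief executive requires three-fifths of the disinterested trustees present (4 − 1 = 3). 3/5 of 3 = 1.80, rounded up to 2, so 2 affirmative votes are needed; 2 voted in favor. Satisfied.

Valid — all requirements satisfied.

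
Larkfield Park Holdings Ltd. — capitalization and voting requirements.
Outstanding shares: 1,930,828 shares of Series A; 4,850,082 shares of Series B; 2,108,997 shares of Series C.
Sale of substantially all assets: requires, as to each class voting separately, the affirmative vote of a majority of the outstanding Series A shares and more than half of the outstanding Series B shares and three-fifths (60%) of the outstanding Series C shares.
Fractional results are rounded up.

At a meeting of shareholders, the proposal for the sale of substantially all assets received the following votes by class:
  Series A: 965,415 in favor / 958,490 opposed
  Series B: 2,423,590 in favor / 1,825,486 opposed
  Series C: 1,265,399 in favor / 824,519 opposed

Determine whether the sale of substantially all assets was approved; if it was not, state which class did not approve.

Not approved — the Series B shares did not give the required vote.

Series A: a majority of 1930828 is 965415; 965,415 required, 965,415 in favor — approved.
Series B: a majority of 4850082 is 2425042; 2,425,042 required, 2,423,590 in favor — not approved.
Series C: 3/5 of 2108997 = 1265398.20, rounded up to 1265399; 1,265,399 required, 1,265,399 in favor — approved.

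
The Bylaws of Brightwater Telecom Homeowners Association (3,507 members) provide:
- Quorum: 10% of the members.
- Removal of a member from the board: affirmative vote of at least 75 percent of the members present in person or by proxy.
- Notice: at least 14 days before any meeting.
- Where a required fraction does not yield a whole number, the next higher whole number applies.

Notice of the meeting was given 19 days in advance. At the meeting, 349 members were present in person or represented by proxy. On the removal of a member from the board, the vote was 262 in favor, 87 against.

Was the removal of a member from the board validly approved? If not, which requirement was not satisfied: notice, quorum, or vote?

Notice: 19 days given; 14 required. Satisfied.
Quorum: 10% of 3,507 = 350.70, rounded up to 351; 349 present. Not satisfied.
Vote: requires three-fourths of those present (349); 3/4 of 349 = 261.75, rounded up to 262, so 262 needed; 262 in favor. Satisfied.

Invalid — quorum requirement not satisfied.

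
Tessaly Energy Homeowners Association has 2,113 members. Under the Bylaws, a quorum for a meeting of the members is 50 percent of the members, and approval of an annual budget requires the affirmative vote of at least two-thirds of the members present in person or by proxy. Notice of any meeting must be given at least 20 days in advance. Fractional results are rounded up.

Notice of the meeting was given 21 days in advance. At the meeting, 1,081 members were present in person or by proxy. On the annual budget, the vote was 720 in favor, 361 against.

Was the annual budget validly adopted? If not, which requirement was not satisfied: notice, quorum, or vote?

Notice: 21 days given; 20 required. Satisfied.
Quorum: 50% of 2,113 = 1,056.50, rounded up to 1,057; 1,081 present. Satisfied.
Vote: requires two-thirds of those present (1,081); 2/3 of 1081 = 720.67, rounded up to 721, so 721 needed; 720 in favor. Not satisfied.

Invalid — vote requirement not satisfied.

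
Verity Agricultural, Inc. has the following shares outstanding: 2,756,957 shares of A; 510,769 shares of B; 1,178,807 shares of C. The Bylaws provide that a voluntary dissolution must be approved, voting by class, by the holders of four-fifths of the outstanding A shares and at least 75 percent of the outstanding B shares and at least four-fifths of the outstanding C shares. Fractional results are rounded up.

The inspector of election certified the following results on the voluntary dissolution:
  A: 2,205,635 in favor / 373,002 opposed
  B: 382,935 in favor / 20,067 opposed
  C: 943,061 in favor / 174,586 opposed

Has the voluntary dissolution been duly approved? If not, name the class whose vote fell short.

Not approved — the B shares did not give the required vote.

A: 4/5 of 2756957 = 2205565.60, rounded up to 2205566; 2,205,566 required, 2,205,635 in favor — approved.
B: 3/4 of 510769 = 383076.75, rounded up to 383077; 383,077 required, 382,935 in favor — not approved.
C: 4/5 of 1178807 = 943045.60, rounded up to 943046; 943,046 required, 943,061 in favor — approved.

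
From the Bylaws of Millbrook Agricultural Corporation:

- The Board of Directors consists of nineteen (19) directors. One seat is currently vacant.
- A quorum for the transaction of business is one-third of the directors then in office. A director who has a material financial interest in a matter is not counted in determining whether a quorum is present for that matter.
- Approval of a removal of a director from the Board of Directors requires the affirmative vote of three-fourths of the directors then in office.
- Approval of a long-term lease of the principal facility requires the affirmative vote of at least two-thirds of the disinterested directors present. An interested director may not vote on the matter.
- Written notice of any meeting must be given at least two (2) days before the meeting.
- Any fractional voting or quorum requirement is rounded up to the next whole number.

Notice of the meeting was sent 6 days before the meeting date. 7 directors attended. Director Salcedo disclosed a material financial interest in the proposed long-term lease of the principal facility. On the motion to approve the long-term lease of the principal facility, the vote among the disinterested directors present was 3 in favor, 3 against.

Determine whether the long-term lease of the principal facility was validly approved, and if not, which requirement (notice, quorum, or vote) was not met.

Notice: 6 days given; 2 required (6 ≥ 2). Satisfied.
Quorum: 7 present, but the 1 interested director does not count, leaving 6. Quorum is 6. Satisfied.
Vote: the long-term lease of the principal facility requires two-thirds of the disinterested directors present (7 − 1 = 6). 2/3 of 6 = 4, so 4 affirmative votes are needed; 3 voted in favor. Not satisfied.

Invalid — vote requirement not satisfied.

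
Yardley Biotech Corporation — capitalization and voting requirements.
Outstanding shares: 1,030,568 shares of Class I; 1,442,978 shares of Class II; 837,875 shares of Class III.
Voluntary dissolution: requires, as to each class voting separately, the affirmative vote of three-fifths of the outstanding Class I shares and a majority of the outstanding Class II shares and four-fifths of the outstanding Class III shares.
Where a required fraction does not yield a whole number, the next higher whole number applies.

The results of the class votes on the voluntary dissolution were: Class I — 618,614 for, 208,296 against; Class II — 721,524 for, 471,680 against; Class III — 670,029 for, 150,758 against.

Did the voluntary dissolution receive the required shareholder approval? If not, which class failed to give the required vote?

Not approved — the Class III shares did not give the required vote.

Class I: 3/5 of 1030568 = 618340.80, rounded up to 618341; 618,341 required, 618,614 in favor — approved.
Class II: a majority of 1442978 is 721490; 721,490 required, 721,524 in favor — approved.
Class III: 4/5 of 837875 = 670300; 670,300 required, 670,029 in favor — not approved.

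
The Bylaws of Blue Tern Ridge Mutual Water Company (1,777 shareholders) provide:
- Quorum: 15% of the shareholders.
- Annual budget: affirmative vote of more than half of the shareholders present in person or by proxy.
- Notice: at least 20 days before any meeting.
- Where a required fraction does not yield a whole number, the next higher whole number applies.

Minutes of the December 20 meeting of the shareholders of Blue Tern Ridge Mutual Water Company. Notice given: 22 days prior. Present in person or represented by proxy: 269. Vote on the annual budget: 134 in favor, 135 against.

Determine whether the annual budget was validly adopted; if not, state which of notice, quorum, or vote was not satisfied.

Notice: 22 days given; 20 required. Satisfied.
Quorum: 15% of 1,777 = 266.55, rounded up to 267; 269 present. Satisfied.
Vote: requires a majority of those present (269); a majority of 269 is 135, so 135 needed; 134 in favor. Not satisfied.

Invalid — vote requirement not satisfied.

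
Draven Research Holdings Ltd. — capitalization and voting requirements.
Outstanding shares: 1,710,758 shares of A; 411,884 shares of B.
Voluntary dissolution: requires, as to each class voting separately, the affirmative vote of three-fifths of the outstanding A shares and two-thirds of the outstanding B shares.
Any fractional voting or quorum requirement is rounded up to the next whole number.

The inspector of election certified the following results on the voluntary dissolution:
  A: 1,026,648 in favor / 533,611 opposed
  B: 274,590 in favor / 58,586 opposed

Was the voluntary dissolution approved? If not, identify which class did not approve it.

Approved — every class gave the required vote.

A: 3/5 of 1710758 = 1026454.80, rounded up to 1026455; 1,026,455 required, 1,026,648 in favor — approved.
B: 2/3 of 411884 = 274589.33, rounded up to 274590; 274,590 required, 274,590 in favor — approved.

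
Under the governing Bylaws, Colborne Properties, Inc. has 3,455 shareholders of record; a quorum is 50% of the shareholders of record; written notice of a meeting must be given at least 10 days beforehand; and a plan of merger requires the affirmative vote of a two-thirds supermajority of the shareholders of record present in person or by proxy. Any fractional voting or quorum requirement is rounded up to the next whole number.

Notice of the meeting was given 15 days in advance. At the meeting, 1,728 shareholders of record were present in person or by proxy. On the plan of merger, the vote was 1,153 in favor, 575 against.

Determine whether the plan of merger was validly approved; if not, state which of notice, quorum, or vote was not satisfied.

Valid — all requirements satisfied.

Notice: 15 days given; 10 required. Satisfied.
Quorum: 50% of 3,455 = 1,727.50, rounded up to 1,728; 1,728 present. Satisfied.
Vote: requires two-thirds of those present (1,728); 2/3 of 1728 = 1152, so 1,152 needed; 1,153 in favor. Satisfied.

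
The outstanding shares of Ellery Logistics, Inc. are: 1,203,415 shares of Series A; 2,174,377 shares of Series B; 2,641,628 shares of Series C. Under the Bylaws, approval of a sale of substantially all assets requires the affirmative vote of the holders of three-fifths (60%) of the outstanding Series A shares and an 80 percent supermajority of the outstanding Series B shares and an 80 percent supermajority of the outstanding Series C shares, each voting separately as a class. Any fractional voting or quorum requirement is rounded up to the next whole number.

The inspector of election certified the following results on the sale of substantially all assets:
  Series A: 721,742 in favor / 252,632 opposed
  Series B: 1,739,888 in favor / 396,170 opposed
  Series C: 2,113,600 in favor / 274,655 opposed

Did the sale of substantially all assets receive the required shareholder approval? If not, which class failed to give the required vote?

Series A: 3/5 of 1203415 = 722049; 722,049 required, 721,742 in favor — not approved.
Series B: 4/5 of 2174377 = 1739501.60, rounded up to 1739502; 1,739,502 required, 1,739,888 in favor — approved.
Series C: 4/5 of 2641628 = 2113302.40, rounded up to 2113303; 2,113,303 required, 2,113,600 in favor — approved.

Not approved — the Series A shares did not give the required vote.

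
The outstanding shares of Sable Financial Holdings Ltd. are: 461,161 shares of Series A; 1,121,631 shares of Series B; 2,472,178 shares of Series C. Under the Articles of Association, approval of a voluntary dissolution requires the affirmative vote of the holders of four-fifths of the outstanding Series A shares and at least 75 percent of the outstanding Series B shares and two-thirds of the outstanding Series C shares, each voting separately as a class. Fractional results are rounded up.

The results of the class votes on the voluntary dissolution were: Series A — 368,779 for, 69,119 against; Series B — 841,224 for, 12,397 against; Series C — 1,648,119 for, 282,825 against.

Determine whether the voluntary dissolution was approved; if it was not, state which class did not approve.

Series A: 4/5 of 461161 = 368928.80, rounded up to 368929; 368,929 required, 368,779 in favor — not approved.
Series B: 3/4 of 1121631 = 841223.25, rounded up to 841224; 841,224 required, 841,224 in favor — approved.
Series C: 2/3 of 2472178 = 1648118.67, rounded up to 1648119; 1,648,119 required, 1,648,119 in favor — approved.

Not approved — the Series A shares did not give the required vote.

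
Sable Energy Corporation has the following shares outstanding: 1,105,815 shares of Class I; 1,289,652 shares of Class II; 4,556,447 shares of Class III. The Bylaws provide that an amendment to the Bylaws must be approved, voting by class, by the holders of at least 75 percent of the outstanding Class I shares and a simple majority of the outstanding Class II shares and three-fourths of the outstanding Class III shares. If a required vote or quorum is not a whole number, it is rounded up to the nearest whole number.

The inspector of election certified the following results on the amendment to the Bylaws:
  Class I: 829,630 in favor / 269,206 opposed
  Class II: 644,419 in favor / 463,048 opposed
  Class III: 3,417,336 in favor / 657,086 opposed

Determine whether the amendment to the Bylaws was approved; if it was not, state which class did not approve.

Not approved — the Class II shares did not give the required vote.

Class I: 3/4 of 1105815 = 829361.25, rounded up to 829362; 829,362 required, 829,630 in favor — approved.
Class II: a majority of 1289652 is 644827; 644,827 required, 644,419 in favor — not approved.
Class III: 3/4 of 4556447 = 3417335.25, rounded up to 3417336; 3,417,336 required, 3,417,336 in favor — approved.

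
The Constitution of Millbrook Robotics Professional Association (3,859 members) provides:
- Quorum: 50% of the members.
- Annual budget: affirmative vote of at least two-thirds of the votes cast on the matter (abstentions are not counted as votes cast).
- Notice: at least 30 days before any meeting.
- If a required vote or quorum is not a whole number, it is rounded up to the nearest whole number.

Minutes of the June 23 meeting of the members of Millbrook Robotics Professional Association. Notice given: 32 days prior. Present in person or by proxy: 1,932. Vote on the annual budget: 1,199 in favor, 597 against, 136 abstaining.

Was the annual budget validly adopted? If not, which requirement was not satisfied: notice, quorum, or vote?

Valid — all requirements satisfied.

Notice: 32 days given; 30 required. Satisfied.
Quorum: 50% of 3,859 = 1,929.50, rounded up to 1,930; 1,932 present. Satisfied.
Vote: requires two-thirds of the votes cast (1,932 − 136 abstaining = 1,796); 2/3 of 1796 = 1197.33, rounded up to 1198, so 1,198 needed; 1,199 in favor. Satisfied.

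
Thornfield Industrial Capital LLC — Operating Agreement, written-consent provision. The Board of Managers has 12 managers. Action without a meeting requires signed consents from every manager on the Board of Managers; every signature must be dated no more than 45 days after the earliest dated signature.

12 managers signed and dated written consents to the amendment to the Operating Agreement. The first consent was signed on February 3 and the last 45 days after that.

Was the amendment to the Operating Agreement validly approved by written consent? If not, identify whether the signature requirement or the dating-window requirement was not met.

Signatures required: every one of 12 — unanimous means all 12, so 12 needed; 12 signed. Sufficient.
Dating window: the latest signature is 45 days after the earliest; the limit is 45 days. Within the window.

Effective — both the signature and dating-window requirements are satisfied.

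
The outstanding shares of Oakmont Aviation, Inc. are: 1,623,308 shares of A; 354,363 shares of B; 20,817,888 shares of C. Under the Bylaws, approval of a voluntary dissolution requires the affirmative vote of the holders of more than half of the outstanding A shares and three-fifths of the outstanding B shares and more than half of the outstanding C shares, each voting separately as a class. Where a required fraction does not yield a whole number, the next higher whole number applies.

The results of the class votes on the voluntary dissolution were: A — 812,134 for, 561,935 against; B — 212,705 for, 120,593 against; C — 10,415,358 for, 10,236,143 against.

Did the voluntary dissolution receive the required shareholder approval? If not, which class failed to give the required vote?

A: a majority of 1623308 is 811655; 811,655 required, 812,134 in favor — approved.
B: 3/5 of 354363 = 212617.80, rounded up to 212618; 212,618 required, 212,705 in favor — approved.
C: a majority of 20817888 is 10408945; 10,408,945 required, 10,415,358 in favor — approved.

Approved — every class gave the required vote.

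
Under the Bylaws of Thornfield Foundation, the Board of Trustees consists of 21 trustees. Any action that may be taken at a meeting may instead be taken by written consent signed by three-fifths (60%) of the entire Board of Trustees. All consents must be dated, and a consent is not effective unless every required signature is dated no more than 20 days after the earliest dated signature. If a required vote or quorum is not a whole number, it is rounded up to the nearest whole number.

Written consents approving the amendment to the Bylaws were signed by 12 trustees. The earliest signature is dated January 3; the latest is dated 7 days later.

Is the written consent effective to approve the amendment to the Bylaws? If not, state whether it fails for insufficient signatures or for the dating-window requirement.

Not effective — insufficient signatures.

Signatures required: three-fifths (60%) of 21 — 3/5 of 21 = 12.60, rounded up to 13, so 13 needed; 12 signed. Insufficient.
Dating window: the latest signature is 7 days after the earliest; the limit is 20 days. Within the window.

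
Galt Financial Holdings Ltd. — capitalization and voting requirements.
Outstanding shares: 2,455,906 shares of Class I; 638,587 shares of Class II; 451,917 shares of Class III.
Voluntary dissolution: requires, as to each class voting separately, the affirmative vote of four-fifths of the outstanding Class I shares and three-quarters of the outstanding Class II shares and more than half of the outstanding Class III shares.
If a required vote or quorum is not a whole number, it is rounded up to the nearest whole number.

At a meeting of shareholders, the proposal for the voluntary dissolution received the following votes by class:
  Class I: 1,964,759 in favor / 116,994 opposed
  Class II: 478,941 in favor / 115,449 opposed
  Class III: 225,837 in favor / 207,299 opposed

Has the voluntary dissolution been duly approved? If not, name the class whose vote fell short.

Not approved — the Class III shares did not give the required vote.

Class I: 4/5 of 2455906 = 1964724.80, rounded up to 1964725; 1,964,725 required, 1,964,759 in favor — approved.
Class II: 3/4 of 638587 = 478940.25, rounded up to 478941; 478,941 required, 478,941 in favor — approved.
Class III: a majority of 451917 is 225959; 225,959 required, 225,837 in favor — not approved.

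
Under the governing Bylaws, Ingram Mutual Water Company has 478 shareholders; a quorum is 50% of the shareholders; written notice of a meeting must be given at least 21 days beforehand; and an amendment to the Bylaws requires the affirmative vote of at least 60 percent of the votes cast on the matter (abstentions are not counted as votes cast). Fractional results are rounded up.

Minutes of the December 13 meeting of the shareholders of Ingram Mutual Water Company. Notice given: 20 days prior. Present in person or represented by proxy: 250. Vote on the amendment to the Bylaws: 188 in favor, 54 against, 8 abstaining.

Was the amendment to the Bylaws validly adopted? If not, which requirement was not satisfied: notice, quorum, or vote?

Invalid — notice requirement not satisfied.

Notice: 20 days given; 21 required. Not satisfied.
Quorum: 50% of 478 = 239; 250 present. Satisfied.
Vote: requires three-fifths of the votes cast (250 − 8 abstaining = 242); 3/5 of 242 = 145.20, rounded up to 146, so 146 needed; 188 in favor. Satisfied.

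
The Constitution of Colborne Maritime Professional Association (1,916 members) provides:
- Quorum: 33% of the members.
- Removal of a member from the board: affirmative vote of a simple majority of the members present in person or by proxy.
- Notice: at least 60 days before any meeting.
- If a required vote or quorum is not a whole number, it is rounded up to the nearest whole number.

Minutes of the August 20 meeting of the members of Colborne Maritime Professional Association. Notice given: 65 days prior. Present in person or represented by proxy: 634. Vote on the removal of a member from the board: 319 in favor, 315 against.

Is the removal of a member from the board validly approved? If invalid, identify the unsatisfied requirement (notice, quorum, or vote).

Valid — all requirements satisfied.

Notice: 65 days given; 60 required. Satisfied.
Quorum: 33% of 1,916 = 632.28, rounded up to 633; 634 present. Satisfied.
Vote: requires a majority of those present (634); a majority of 634 is 318, so 318 needed; 319 in favor. Satisfied.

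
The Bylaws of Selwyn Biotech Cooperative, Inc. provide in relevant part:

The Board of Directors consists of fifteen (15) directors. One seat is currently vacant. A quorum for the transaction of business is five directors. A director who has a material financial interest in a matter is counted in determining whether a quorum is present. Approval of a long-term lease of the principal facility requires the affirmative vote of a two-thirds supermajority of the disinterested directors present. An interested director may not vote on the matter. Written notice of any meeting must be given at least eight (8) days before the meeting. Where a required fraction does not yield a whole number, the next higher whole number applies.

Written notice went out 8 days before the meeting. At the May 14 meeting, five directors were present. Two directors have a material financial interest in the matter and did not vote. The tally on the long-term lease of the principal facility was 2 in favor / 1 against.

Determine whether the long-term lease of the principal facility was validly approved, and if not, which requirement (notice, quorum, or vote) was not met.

Valid — all requirements satisfied.

Notice: 8 days given; 8 required (8 ≥ 8). Satisfied.
Quorum: 5 present (interested directors count toward quorum); quorum is 5. Satisfied.
Vote: the long-term lease of the principal facility requires two-thirds of the disinterested directors present (5 − 2 = 3). 2/3 of 3 = 2, so 2 affirmative votes are needed; 2 voted in favor. Satisfied.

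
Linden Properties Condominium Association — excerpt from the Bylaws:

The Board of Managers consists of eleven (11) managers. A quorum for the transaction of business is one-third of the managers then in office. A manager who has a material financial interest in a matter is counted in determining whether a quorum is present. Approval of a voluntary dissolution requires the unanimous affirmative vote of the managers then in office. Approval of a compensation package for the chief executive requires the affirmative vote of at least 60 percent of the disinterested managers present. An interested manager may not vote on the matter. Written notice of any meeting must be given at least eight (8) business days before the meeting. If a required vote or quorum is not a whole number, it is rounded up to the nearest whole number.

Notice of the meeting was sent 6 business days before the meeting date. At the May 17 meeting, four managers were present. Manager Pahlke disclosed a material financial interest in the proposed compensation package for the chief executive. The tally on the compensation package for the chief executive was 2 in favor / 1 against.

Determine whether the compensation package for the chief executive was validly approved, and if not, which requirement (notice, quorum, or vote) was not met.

Notice: 6 business days given; 8 required (6 < 8). Not satisfied.
Quorum: 4 present (interested managers count toward quorum); quorum is 4. Satisfied.
Vote: the compensation package for the chief executive requires three-fifths of the disinterested managers present (4 − 1 = 3). 3/5 of 3 = 1.80, rounded up to 2, so 2 affirmative votes are needed; 2 voted in favor. Satisfied.

Invalid — notice requirement not satisfied.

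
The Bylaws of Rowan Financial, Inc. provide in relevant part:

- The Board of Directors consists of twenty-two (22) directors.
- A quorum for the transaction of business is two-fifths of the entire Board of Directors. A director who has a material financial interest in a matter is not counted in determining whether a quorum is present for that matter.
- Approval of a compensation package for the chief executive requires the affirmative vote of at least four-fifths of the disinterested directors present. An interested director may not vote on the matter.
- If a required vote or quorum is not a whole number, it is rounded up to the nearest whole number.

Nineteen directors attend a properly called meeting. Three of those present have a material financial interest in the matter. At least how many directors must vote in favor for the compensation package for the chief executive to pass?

13

The compensation package for the chief executive requires four-fifths of the disinterested directors present (19 − 3 = 16).
4/5 of 16 = 12.80, rounded up to 13.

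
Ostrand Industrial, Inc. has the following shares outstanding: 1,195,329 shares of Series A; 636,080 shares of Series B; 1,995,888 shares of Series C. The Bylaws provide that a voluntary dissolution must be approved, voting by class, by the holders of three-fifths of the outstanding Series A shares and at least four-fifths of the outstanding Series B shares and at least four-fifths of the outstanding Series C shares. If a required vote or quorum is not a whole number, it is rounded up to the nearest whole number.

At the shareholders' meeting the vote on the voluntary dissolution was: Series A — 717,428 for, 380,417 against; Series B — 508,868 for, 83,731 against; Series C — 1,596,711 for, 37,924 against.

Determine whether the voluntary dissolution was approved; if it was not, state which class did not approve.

Approved — every class gave the required vote.

Series A: 3/5 of 1195329 = 717197.40, rounded up to 717198; 717,198 required, 717,428 in favor — approved.
Series B: 4/5 of 636080 = 508864; 508,864 required, 508,868 in favor — approved.
Series C: 4/5 of 1995888 = 1596710.40, rounded up to 1596711; 1,596,711 required, 1,596,711 in favor — approved.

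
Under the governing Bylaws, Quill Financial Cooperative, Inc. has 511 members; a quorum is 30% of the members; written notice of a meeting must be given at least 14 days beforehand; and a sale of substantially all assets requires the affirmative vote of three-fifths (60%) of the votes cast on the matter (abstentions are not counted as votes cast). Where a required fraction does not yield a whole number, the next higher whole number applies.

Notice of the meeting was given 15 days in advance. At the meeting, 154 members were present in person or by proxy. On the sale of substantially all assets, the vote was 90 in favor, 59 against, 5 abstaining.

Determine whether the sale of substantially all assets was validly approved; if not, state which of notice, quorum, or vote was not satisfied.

Notice: 15 days given; 14 required. Satisfied.
Quorum: 30% of 511 = 153.30, rounded up to 154; 154 present. Satisfied.
Vote: requires three-fifths of the votes cast (154 − 5 abstaining = 149); 3/5 of 149 = 89.40, rounded up to 90, so 90 needed; 90 in favor. Satisfied.

Valid — all requirements satisfied.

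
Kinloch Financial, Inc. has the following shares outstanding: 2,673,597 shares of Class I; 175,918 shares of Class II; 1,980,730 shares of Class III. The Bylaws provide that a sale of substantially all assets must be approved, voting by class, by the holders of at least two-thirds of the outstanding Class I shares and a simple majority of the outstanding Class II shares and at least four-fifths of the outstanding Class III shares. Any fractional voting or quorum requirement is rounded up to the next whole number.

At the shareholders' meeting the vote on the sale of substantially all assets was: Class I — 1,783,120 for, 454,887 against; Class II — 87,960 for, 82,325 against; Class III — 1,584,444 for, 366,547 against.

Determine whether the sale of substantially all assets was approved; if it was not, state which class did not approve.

Not approved — the Class III shares did not give the required vote.

Class I: 2/3 of 2673597 = 1782398; 1,782,398 required, 1,783,120 in favor — approved.
Class II: a majority of 175918 is 87960; 87,960 required, 87,960 in favor — approved.
Class III: 4/5 of 1980730 = 1584584; 1,584,584 required, 1,584,444 in favor — not approved.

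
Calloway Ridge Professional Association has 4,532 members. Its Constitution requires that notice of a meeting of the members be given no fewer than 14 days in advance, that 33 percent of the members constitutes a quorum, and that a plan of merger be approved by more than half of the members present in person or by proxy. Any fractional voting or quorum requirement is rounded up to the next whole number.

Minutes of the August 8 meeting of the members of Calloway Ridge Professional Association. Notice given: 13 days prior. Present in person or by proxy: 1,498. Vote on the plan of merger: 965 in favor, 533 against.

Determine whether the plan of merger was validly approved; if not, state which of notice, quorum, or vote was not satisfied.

Invalid — notice requirement not satisfied.

Notice: 13 days given; 14 required. Not satisfied.
Quorum: 33% of 4,532 = 1,495.56, rounded up to 1,496; 1,498 present. Satisfied.
Vote: requires a majority of those present (1,498); a majority of 1498 is 750, so 750 needed; 965 in favor. Satisfied.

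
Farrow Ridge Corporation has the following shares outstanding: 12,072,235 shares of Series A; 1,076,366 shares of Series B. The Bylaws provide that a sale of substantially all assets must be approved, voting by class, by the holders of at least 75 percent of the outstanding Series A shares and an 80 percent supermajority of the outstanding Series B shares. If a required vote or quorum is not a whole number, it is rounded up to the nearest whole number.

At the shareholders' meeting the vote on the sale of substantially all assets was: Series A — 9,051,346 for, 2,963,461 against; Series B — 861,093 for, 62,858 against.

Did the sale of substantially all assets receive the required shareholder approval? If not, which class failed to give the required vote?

Series A: 3/4 of 12072235 = 9054176.25, rounded up to 9054177; 9,054,177 required, 9,051,346 in favor — not approved.
Series B: 4/5 of 1076366 = 861092.80, rounded up to 861093; 861,093 required, 861,093 in favor — approved.

Not approved — the Series A shares did not give the required vote.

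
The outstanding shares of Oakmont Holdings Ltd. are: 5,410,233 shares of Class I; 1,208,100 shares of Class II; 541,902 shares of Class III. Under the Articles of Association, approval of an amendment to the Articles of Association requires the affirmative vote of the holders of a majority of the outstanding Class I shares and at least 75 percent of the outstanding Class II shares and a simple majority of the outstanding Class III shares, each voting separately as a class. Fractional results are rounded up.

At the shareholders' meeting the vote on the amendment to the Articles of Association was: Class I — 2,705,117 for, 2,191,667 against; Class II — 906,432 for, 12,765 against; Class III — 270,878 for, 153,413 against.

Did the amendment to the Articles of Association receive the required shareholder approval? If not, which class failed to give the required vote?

Class I: a majority of 5410233 is 2705117; 2,705,117 required, 2,705,117 in favor — approved.
Class II: 3/4 of 1208100 = 906075; 906,075 required, 906,432 in favor — approved.
Class III: a majority of 541902 is 270952; 270,952 required, 270,878 in favor — not approved.

Not approved — the Class III shares did not give the required vote.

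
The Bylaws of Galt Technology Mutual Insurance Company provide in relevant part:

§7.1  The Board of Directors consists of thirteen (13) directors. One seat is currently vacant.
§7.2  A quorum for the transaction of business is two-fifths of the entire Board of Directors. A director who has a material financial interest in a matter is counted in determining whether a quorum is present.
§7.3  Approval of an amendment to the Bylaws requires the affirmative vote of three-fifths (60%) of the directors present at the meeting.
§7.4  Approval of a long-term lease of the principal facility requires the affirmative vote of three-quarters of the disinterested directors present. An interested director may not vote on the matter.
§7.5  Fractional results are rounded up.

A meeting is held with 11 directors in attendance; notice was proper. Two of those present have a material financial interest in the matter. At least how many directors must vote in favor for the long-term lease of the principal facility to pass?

7

The long-term lease of the principal facility requires three-fourths of the disinterested directors present (11 − 2 = 9).
3/4 of 9 = 6.75, rounded up to 7.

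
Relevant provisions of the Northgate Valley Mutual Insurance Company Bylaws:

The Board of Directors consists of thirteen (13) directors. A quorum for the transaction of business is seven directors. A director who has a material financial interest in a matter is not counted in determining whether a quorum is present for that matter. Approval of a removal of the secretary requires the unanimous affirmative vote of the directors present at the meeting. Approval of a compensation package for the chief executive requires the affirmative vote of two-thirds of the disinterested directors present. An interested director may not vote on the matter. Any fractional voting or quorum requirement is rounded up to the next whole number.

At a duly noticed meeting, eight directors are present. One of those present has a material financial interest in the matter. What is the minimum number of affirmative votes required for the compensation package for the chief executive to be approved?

The compensation package for the chief executive requires two-thirds of the disinterested directors present (8 − 1 = 7).
2/3 of 7 = 4.67, rounded up to 5.

5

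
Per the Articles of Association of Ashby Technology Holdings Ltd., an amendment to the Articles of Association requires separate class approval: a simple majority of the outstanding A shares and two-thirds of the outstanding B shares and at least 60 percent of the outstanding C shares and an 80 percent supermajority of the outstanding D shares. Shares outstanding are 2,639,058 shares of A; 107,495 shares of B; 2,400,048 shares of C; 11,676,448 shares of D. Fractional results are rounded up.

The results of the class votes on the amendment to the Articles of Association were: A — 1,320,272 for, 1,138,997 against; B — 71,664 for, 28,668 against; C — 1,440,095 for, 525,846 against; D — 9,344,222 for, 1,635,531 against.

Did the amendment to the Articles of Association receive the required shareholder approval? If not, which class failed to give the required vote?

A: a majority of 2639058 is 1319530; 1,319,530 required, 1,320,272 in favor — approved.
B: 2/3 of 107495 = 71663.33, rounded up to 71664; 71,664 required, 71,664 in favor — approved.
C: 3/5 of 2400048 = 1440028.80, rounded up to 1440029; 1,440,029 required, 1,440,095 in favor — approved.
D: 4/5 of 11676448 = 9341158.40, rounded up to 9341159; 9,341,159 required, 9,344,222 in favor — approved.

Approved — every class gave the required vote.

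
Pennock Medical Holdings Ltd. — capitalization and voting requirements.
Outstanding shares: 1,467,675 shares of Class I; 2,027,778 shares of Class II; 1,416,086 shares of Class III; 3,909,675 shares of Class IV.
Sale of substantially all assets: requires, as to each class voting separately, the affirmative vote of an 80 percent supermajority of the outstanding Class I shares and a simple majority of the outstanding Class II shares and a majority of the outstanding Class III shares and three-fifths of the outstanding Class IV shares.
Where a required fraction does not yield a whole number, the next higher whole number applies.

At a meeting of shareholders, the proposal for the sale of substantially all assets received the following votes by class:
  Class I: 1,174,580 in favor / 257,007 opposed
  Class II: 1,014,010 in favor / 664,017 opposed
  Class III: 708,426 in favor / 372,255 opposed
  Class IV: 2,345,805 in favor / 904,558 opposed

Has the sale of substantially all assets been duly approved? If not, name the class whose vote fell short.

Approved — every class gave the required vote.

Class I: 4/5 of 1467675 = 1174140; 1,174,140 required, 1,174,580 in favor — approved.
Class II: a majority of 2027778 is 1013890; 1,013,890 required, 1,014,010 in favor — approved.
Class III: a majority of 1416086 is 708044; 708,044 required, 708,426 in favor — approved.
Class IV: 3/5 of 3909675 = 2345805; 2,345,805 required, 2,345,805 in favor — approved.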